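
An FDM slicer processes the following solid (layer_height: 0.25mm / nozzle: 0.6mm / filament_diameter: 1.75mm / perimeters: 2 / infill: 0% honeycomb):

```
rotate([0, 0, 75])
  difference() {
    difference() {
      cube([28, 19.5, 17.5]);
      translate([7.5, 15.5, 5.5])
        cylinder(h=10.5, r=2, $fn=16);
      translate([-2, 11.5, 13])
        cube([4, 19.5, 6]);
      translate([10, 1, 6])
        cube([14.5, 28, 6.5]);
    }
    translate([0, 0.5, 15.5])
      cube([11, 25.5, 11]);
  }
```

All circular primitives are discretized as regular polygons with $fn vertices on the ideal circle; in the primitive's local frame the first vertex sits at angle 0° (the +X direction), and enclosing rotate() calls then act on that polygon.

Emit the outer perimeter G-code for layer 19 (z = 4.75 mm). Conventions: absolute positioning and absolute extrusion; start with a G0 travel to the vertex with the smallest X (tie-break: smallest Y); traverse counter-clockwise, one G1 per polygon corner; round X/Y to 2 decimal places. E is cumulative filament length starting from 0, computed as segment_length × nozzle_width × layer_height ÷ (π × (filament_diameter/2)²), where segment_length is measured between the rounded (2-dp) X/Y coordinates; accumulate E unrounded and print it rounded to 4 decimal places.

G0 X-18.84 Y5.05 Z4.75
G1 X0.00 Y0.00 E1.2164
G1 X7.25 Y27.05 E2.9628
G1 X-11.59 Y32.09 E4.1791
G1 X-18.84 Y5.05 E5.9249

At z = 4.75 mm: the 28×19.5 cube contributes its full rectangle; the cylinder at (7.5, 15.5) is absent (z outside [5.5, 16]); the cube at (-2, 11.5) is not intersected at this z (z outside [13, 19]); the cube at (10, 1) is not intersected at this z (z outside [6, 12.5]); Subtracting the remaining from the first: none of the subtracted shapes is present at this height, so the 28×19.5 cube is unchanged — 1 connected region; the cube at (0, 0.5) is absent (z outside [15.5, 26.5]); Taking the first minus the rest: none of the subtracted shapes is present at this height, so the result so far is unchanged — 1 connected region; (whole slice rotated 75° about Z — lengths, areas and connectivity unchanged). The outline is a single polygon with 4 vertices. Extrusion per mm of travel: 0.6 × 0.25 / (π × 0.875²) = 0.062363. Accumulating E over each segment gives final E = 5.9249.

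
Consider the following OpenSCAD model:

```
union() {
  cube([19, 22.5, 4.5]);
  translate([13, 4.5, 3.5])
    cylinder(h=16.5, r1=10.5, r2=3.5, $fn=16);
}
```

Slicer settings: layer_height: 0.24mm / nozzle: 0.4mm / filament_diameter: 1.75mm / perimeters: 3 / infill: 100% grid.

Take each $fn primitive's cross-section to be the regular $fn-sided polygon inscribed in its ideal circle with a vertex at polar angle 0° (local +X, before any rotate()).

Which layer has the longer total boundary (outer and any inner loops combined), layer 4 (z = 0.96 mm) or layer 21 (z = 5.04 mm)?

Layer 4 (z = 0.96): the 19×22.5 cube contributes its full rectangle (perimeter 83.00 mm); the cone at (13, 4.5) does not reach this height (z outside [3.5, 20]); Combining (union): only the 19×22.5 cube is present, so the union is just that shape — boundary = 83.00 mm. So its perimeter = 83.00 mm. Layer 21 (z = 5.04): the cube is absent (z outside [0, 4.5]); the cone at (13, 4.5): at t=0.093 of its height the radius interpolates to r₁+(r₂−r₁)t = 9.847, giving a regular 16-gon of that circumradius (perimeter = 2·16·9.847·sin(180°/16) = 61.47 mm); Merging all regions: only the cone at (13, 4.5) is present, so the union is just that shape — boundary = 61.47 mm. So its perimeter = 61.47 mm. Layer 4 is larger (83.00 vs 61.47 mm).

layer 4 (z = 0.96 mm)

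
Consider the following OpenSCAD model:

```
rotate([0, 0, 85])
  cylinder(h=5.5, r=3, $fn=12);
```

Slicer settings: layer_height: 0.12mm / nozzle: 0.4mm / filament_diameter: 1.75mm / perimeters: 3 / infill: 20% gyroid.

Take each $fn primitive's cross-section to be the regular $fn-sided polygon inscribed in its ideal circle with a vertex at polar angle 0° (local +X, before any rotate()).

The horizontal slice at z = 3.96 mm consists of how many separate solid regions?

At z = 3.96 mm: the r=3 cylinder gives a regular 12-gon of circumradius 3 (constant along its height); (whole slice rotated 85° about Z — lengths, areas and connectivity unchanged). The result has 1 disconnected region.

1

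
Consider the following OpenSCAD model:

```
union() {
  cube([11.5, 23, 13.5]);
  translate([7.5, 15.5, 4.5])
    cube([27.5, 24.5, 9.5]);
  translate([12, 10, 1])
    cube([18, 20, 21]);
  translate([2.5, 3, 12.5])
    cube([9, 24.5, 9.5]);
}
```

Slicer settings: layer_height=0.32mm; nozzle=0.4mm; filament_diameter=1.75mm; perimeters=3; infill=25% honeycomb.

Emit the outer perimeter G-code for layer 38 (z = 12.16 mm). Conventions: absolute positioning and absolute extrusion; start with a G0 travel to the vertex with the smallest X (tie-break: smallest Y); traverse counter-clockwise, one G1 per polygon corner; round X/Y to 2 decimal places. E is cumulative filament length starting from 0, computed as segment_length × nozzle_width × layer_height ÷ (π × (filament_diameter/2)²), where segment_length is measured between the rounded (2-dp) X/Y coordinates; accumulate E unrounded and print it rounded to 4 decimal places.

G0 X0.00 Y0.00 Z12.16
G1 X11.50 Y0.00 E0.6120
G1 X11.50 Y15.50 E1.4368
G1 X12.00 Y15.50 E1.4634
G1 X12.00 Y10.00 E1.7561
G1 X30.00 Y10.00 E2.7140
G1 X30.00 Y15.50 E3.0067
G1 X35.00 Y15.50 E3.2728
G1 X35.00 Y40.00 E4.5766
G1 X7.50 Y40.00 E6.0400
G1 X7.50 Y23.00 E6.9447
G1 X0.00 Y23.00 E7.3438
G1 X0.00 Y0.00 E8.5678

At z = 12.16 mm: the 11.5×23 cube contributes its full rectangle; the 27.5×24.5 cube at (7.5, 15.5) contributes its full rectangle; the cube at (12, 10) is present — its section is the full 18×20 rectangle; the cube at (2.5, 3) does not reach this height (z outside [12.5, 22]); Merging all regions: the regions partially overlap (shared area 291.00 mm²), so overlapping operands fuse into one piece — 1 connected region. The outline is a single polygon with 12 vertices. Extrusion per mm of travel: 0.4 × 0.32 / (π × 0.875²) = 0.053216. Accumulating E over each segment gives final E = 8.5678.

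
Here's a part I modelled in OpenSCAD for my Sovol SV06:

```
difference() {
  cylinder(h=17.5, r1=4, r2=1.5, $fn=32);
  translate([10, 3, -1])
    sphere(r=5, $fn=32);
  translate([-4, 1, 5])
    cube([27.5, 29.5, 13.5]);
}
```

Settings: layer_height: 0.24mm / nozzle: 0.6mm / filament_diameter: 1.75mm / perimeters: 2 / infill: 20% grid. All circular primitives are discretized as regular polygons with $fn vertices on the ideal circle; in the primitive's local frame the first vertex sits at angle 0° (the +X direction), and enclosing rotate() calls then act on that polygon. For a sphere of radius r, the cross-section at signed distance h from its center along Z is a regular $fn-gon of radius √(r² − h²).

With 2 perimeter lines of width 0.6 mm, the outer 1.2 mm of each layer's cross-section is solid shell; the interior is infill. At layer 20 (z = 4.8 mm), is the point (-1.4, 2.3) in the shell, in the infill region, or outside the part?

shell

At z = 4.8 mm: the cone: at t=0.274 of its height the radius interpolates to r₁+(r₂−r₁)t = 3.314, giving a regular 32-gon of that circumradius; the sphere at (10, 3) is not intersected at this z (|z−center|=5.800 > r=5); the cube at (-4, 1) is not intersected at this z (z outside [5, 18.5]); Taking the first minus the rest: none of the subtracted shapes is present at this height, so the cone is unchanged — 1 connected region. Overall, the cross-section is a single solid region. The nearest boundary edge runs (-1.27, 3.06)→(-1.84, 2.76); distance from the point to it = 0.61 mm. The point is inside the cross-section, 0.61 mm from the nearest boundary — within the 1.2 mm shell band (2 × 0.6).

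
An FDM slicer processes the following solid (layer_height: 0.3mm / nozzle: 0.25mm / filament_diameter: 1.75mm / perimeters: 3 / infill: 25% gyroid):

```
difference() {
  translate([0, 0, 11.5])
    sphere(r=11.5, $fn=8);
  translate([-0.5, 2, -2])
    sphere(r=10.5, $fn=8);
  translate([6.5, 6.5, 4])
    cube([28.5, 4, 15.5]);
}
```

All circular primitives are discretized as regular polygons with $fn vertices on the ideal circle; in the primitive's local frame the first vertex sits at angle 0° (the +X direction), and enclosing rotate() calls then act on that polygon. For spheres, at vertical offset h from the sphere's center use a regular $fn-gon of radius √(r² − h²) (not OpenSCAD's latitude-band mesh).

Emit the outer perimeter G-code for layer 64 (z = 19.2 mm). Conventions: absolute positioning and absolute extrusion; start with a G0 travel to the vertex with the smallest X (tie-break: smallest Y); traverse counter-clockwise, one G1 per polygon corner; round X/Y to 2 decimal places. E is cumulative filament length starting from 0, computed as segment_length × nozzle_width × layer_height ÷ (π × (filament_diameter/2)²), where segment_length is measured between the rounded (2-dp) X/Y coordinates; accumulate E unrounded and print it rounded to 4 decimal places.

At z = 19.2 mm: the r=11.5 sphere contributes a regular 8-gon of circumradius √(11.5²−7.7²) = 8.542; the sphere at (-0.5, 2) is absent (|z−center|=21.200 > r=10.5); the cube at (6.5, 6.5) is present — its section is the full 28.5×4 rectangle; Taking the first minus the rest: starting from the r=11.5 sphere, the 28.5×4 cube at (6.5, 6.5) misses the remaining region (no effect) — 1 connected region. The outline is a single polygon with 8 vertices. Extrusion per mm of travel: 0.25 × 0.3 / (π × 0.875²) = 0.031181. Accumulating E over each segment gives final E = 1.6306.

G0 X-8.54 Y0.00 Z19.20
G1 X-6.04 Y-6.04 E0.2038
G1 X0.00 Y-8.54 E0.4077
G1 X6.04 Y-6.04 E0.6115
G1 X8.54 Y0.00 E0.8153
G1 X6.04 Y6.04 E1.0192
G1 X0.00 Y8.54 E1.2230
G1 X-6.04 Y6.04 E1.4268
G1 X-8.54 Y0.00 E1.6306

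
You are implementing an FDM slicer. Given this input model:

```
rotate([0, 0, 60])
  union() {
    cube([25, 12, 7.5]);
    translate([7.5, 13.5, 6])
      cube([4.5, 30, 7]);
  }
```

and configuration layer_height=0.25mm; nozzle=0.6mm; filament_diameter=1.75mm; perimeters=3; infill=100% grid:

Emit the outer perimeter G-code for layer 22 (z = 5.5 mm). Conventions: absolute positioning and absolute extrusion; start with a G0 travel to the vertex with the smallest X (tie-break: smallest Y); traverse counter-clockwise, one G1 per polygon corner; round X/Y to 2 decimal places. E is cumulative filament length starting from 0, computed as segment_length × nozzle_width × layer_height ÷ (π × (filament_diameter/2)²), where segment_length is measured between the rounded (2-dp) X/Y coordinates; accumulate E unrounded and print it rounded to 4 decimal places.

At z = 5.5 mm: the cube (footprint 25×12) is included at this height; the cube at (7.5, 13.5) is not intersected at this z (z outside [6, 13]); Combining (union): only the 25×12 cube is present, so the union is just that shape — 1 connected region; (whole slice rotated 60° about Z — lengths, areas and connectivity unchanged). The outline is a single polygon with 4 vertices. Extrusion per mm of travel: 0.6 × 0.25 / (π × 0.875²) = 0.062363. Accumulating E over each segment gives final E = 4.6145.

G0 X-10.39 Y6.00 Z5.50
G1 X0.00 Y0.00 E0.7482
G1 X12.50 Y21.65 E2.3073
G1 X2.11 Y27.65 E3.0555
G1 X-10.39 Y6.00 E4.6145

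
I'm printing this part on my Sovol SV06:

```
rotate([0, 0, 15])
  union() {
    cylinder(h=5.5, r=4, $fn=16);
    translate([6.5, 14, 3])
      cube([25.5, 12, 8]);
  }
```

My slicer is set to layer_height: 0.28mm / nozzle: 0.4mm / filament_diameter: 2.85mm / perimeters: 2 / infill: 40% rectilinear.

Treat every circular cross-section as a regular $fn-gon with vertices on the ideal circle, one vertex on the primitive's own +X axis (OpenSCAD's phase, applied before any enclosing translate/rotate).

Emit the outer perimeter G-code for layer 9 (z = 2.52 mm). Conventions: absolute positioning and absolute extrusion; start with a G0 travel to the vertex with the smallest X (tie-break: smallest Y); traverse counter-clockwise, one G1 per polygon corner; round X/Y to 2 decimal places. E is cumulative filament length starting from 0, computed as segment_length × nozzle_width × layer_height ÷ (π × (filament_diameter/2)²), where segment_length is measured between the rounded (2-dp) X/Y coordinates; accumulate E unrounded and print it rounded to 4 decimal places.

G0 X-3.97 Y0.52 Z2.52
G1 X-3.86 Y-1.04 E0.0275
G1 X-3.17 Y-2.44 E0.0549
G1 X-2.00 Y-3.46 E0.0821
G1 X-0.52 Y-3.97 E0.1096
G1 X1.04 Y-3.86 E0.1370
G1 X2.44 Y-3.17 E0.1645
G1 X3.46 Y-2.00 E0.1917
G1 X3.97 Y-0.52 E0.2192
G1 X3.86 Y1.04 E0.2466
G1 X3.17 Y2.44 E0.2740
G1 X2.00 Y3.46 E0.3013
G1 X0.52 Y3.97 E0.3288
G1 X-1.04 Y3.86 E0.3562
G1 X-2.44 Y3.17 E0.3836
G1 X-3.46 Y2.00 E0.4109
G1 X-3.97 Y0.52 E0.4384

At z = 2.52 mm: the r=4 cylinder gives a regular 16-gon of circumradius 4 (constant along its height); the cube at (6.5, 14) is absent (z outside [3, 11]); Taking the union: only the r=4 cylinder is present, so the union is just that shape — 1 connected region; (whole slice rotated 15° about Z — lengths, areas and connectivity unchanged). The outline is a single polygon with 16 vertices. Extrusion per mm of travel: 0.4 × 0.28 / (π × 1.425²) = 0.017557. Accumulating E over each segment gives final E = 0.4384.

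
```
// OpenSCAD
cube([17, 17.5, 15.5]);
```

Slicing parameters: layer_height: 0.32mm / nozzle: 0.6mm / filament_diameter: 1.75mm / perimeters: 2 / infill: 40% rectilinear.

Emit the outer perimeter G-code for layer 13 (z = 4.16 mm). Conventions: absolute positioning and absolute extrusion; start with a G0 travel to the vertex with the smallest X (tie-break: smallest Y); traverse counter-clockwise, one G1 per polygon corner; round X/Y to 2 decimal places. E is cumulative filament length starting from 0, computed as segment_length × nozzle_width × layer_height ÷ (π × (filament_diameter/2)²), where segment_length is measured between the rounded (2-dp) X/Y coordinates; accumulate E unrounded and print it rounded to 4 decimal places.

G0 X0.00 Y0.00 Z4.16
G1 X17.00 Y0.00 E1.3570
G1 X17.00 Y17.50 E2.7539
G1 X0.00 Y17.50 E4.1110
G1 X0.00 Y0.00 E5.5079

At z = 4.16 mm: the cube (footprint 17×17.5) is included at this height. The outline is a single polygon with 4 vertices. Extrusion per mm of travel: 0.6 × 0.32 / (π × 0.875²) = 0.079824. Accumulating E over each segment gives final E = 5.5079.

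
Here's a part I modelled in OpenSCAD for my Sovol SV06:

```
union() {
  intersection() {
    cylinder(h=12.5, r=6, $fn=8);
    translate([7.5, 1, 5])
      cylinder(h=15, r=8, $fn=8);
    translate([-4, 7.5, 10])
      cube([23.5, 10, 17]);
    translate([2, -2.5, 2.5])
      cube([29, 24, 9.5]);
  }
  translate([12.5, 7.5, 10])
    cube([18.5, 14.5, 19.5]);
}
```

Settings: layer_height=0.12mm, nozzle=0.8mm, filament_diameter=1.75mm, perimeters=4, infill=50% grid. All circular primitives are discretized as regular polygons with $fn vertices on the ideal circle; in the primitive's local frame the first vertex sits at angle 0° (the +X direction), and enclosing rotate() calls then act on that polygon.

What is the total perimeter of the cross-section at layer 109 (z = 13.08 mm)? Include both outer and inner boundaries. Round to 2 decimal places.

At z = 13.08 mm: the cylinder does not reach this height (z outside [0, 12.5]); the r=8 cylinder at (7.5, 1) contributes a regular 8-gon of circumradius 8 (perimeter = 2·8·8.000·sin(180°/8) = 48.98 mm); the 23.5×10 cube at (-4, 7.5) contributes its full rectangle (perimeter 67.00 mm); the cube at (2, -2.5) does not reach this height (z outside [2.5, 12]); After intersecting: at least one operand is absent at this height, so nothing remains; the cube at (12.5, 7.5) is present — its section is the full 18.5×14.5 rectangle (perimeter 66.00 mm); Taking the union: only the 18.5×14.5 cube at (12.5, 7.5) is present, so the union is just that shape — boundary = 66.00 mm. Overall, the cross-section is a single solid region. Total boundary length (outer) = 66.00 mm.

66.00 mm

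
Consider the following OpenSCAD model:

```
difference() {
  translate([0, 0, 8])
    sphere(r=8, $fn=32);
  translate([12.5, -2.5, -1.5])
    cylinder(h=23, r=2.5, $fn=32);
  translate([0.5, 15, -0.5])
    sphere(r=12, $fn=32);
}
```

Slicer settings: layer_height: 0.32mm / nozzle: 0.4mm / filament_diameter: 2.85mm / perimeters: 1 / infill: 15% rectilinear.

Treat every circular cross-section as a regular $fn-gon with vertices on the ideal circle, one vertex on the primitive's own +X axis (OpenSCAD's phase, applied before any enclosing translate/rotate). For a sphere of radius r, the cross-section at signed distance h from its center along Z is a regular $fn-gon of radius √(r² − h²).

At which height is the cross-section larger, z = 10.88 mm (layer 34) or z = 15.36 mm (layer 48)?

Layer 34 (z = 10.88): the r=8 sphere slices to a regular 32-gon of circumradius 7.464 (√(r²−h²) with h=2.88 from center) (area = (32/2)·7.464²·sin(360°/32) = 173.88 mm²); the r=2.5 cylinder at (12.5, -2.5) gives a regular 32-gon of circumradius 2.5 (constant along its height) (area = (32/2)·2.500²·sin(360°/32) = 19.51 mm²); the r=12 sphere at (0.5, 15) contributes a regular 32-gon of circumradius √(12²−11.38²) = 3.807 (area = (32/2)·3.807²·sin(360°/32) = 45.25 mm²); Taking the first minus the rest: starting from the r=8 sphere (173.88 mm²), the r=2.5 cylinder at (12.5, -2.5) misses the remaining region (no effect); the r=12 sphere at (0.5, 15) misses the remaining region (no effect) — area = 173.88 mm². So its area = 173.88 mm². Layer 48 (z = 15.36): the r=8 sphere slices to a regular 32-gon of circumradius 3.135 (√(r²−h²) with h=7.36 from center) (area = (32/2)·3.135²·sin(360°/32) = 30.69 mm²); the cylinder at (12.5, -2.5): section is a regular 32-gon, circumradius r=2.5 (area = (32/2)·2.500²·sin(360°/32) = 19.51 mm²); the sphere at (0.5, 15) is absent (|z−center|=15.860 > r=12); Subtracting the remaining from the first: starting from the r=8 sphere (30.69 mm²), the r=2.5 cylinder at (12.5, -2.5) misses the remaining region (no effect) — area = 30.69 mm². So its area = 30.69 mm². Layer 34 is larger (173.88 vs 30.69 mm²).

layer 34 (z = 10.88 mm)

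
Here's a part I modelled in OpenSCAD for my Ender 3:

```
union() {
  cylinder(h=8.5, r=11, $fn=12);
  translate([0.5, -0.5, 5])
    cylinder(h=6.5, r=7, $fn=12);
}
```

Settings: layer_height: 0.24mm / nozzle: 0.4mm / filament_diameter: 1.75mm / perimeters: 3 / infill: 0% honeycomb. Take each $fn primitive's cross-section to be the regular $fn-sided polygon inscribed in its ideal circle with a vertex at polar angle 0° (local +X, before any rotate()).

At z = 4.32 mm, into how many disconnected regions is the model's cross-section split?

1

At z = 4.32 mm: the cylinder: section is a regular 12-gon, circumradius r=11; the cylinder at (0.5, -0.5) is absent (z outside [5, 11.5]); Taking the union: only the r=11 cylinder is present, so the union is just that shape — 1 connected region. The result has 1 disconnected region.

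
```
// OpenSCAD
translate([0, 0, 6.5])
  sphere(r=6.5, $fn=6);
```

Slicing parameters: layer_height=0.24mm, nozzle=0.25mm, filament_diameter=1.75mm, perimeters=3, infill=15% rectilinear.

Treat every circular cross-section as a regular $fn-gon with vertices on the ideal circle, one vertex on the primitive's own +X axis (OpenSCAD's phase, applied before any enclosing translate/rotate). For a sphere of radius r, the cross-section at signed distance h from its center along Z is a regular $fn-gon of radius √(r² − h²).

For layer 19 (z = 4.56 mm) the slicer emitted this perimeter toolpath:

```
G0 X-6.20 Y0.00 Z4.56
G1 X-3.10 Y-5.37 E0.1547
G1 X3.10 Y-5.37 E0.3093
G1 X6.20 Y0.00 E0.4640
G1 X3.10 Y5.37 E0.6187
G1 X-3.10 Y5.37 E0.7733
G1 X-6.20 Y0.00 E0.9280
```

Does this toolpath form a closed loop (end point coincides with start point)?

yes

Start point (G0): (-6.20, 0.00). End point (last G1): the path returns to the start — closed.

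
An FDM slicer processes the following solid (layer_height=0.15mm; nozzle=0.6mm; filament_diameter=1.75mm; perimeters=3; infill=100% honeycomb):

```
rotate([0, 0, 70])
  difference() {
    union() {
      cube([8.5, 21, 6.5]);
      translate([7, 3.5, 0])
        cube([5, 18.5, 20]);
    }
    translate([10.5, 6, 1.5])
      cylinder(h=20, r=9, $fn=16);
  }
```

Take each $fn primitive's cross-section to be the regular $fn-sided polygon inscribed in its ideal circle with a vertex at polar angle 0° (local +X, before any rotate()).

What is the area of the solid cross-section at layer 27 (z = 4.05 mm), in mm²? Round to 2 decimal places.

At z = 4.05 mm: the cube is present — its section is the full 8.5×21 rectangle (area 178.50 mm²); the 5×18.5 cube at (7, 3.5) contributes its full rectangle (area 92.50 mm²); Combining (union): the regions partially overlap — summed areas 271.00 mm² minus the doubly-counted overlap 26.25 mm² gives 244.75 mm² — area = 244.75 mm²; the cylinder at (10.5, 6): section is a regular 16-gon, circumradius r=9 (area = (16/2)·9.000²·sin(360°/16) = 247.98 mm²); Subtracting the remaining from the first: starting from the result so far (244.75 mm²), the r=9 cylinder at (10.5, 6) partially overlaps it — only the 120.91 mm² overlap (of its 247.98 mm²) is removed, clipping the outline — area = 123.84 mm²; (whole slice rotated 70° about Z — lengths, areas and connectivity unchanged). Overall, the cross-section is a single solid region. Net area = 123.84 mm².

123.84 mm²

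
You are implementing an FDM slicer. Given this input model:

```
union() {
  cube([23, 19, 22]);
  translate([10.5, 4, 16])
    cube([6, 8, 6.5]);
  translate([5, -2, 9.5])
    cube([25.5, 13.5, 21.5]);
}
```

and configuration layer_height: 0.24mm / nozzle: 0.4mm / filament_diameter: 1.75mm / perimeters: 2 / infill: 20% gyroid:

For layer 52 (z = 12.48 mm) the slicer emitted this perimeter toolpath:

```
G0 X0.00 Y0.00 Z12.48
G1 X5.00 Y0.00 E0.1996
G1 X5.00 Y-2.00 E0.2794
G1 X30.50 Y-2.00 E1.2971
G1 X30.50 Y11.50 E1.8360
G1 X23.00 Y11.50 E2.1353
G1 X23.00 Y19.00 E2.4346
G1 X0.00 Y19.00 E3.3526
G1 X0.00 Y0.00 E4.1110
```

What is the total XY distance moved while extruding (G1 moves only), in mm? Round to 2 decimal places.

Sum the Euclidean lengths of each G1 segment: total = 103.00 mm.

103.00 mm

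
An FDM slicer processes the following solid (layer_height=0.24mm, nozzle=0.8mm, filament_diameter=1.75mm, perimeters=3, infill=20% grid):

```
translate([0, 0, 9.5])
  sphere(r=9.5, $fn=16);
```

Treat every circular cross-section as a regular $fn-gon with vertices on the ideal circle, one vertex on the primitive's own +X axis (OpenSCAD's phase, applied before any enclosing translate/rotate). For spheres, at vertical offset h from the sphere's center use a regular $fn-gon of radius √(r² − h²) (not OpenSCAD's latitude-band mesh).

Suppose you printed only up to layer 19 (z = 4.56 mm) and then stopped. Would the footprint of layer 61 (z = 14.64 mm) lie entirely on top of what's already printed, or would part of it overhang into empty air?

entirely on top

Compare the two slices. At z = 4.56: the sphere: section is a regular 16-gon, circumradius = √(r²−h²) = √(9.5²−4.94²) = 8.115 (area = (16/2)·8.115²·sin(360°/16) = 201.59 mm²). At z = 14.64: the r=9.5 sphere slices to a regular 16-gon of circumradius 7.989 (√(r²−h²) with h=5.14 from center) (area = (16/2)·7.989²·sin(360°/16) = 195.41 mm²). Checking containment: the cross-section at z = 14.64 is a subset of the cross-section at z = 4.56.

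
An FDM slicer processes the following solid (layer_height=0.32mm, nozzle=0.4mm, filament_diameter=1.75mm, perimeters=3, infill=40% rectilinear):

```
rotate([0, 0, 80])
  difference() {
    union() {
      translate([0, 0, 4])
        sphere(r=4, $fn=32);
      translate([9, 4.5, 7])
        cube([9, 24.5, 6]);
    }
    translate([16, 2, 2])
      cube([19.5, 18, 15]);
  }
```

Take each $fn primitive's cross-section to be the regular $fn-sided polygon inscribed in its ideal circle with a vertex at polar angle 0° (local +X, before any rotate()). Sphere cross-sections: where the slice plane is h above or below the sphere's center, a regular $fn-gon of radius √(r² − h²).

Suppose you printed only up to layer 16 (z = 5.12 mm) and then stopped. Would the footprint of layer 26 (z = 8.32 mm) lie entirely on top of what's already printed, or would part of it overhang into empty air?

Compare the two slices. At z = 5.12: the r=4 sphere contributes a regular 32-gon of circumradius √(4²−1.12²) = 3.840 (area = (32/2)·3.840²·sin(360°/32) = 46.03 mm²); the cube at (9, 4.5) is absent (z outside [7, 13]); Taking the union: only the r=4 sphere is present, so the union is just that shape — area = 46.03 mm²; the cube at (16, 2) is present — its section is the full 19.5×18 rectangle (area 351.00 mm²); Subtracting the remaining from the first: starting from the result so far (46.03 mm²), the 19.5×18 cube at (16, 2) misses the remaining region (no effect) — area = 46.03 mm²; (rotated 80° about Z; rotation is an isometry so areas/perimeters/island counts are preserved). At z = 8.32: the sphere does not reach this height (|z−center|=4.320 > r=4); the cube at (9, 4.5) is present — its section is the full 9×24.5 rectangle (area 220.50 mm²); Merging all regions: only the 9×24.5 cube at (9, 4.5) is present, so the union is just that shape — area = 220.50 mm²; the cube at (16, 2) (footprint 19.5×18) is included at this height (area 351.00 mm²); Subtracting the remaining from the first: starting from that combined region (220.50 mm²), the 19.5×18 cube at (16, 2) partially overlaps it — only the 31.00 mm² overlap (of its 351.00 mm²) is removed, clipping the outline — area = 189.50 mm²; (whole slice rotated 80° about Z — lengths, areas and connectivity unchanged). Checking containment: at z = 8.32 the cross-section extends beyond the z = 5.12 cross-section by about 189.50 mm².

part overhangs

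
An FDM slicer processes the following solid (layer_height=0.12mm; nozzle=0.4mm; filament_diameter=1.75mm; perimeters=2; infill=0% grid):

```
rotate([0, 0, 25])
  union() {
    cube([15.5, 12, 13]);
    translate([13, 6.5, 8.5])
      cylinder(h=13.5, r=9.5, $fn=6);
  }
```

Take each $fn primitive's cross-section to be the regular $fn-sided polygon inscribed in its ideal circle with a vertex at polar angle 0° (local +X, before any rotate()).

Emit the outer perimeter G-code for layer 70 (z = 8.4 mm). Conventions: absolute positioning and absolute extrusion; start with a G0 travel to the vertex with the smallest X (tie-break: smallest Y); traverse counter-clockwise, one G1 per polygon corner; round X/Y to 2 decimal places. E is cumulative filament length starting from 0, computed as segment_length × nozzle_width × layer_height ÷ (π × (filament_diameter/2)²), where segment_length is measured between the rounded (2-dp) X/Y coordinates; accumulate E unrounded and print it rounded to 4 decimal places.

G0 X-5.07 Y10.88 Z8.40
G1 X0.00 Y0.00 E0.2395
G1 X14.05 Y6.55 E0.5489
G1 X8.98 Y17.43 E0.7884
G1 X-5.07 Y10.88 E1.0978

At z = 8.4 mm: the cube (footprint 15.5×12) is included at this height; the cylinder at (13, 6.5) is not intersected at this z (z outside [8.5, 22]); Taking the union: only the 15.5×12 cube is present, so the union is just that shape — 1 connected region; (rotated 25° about Z; rotation is an isometry so areas/perimeters/island counts are preserved). The outline is a single polygon with 4 vertices. Extrusion per mm of travel: 0.4 × 0.12 / (π × 0.875²) = 0.019956. Accumulating E over each segment gives final E = 1.0978.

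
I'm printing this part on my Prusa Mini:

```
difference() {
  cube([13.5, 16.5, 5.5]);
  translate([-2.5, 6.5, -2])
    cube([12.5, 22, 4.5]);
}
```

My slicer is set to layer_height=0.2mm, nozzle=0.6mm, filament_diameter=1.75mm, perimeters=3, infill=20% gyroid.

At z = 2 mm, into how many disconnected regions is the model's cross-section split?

1

At z = 2 mm: the cube (footprint 13.5×16.5) is included at this height; the cube at (-2.5, 6.5) is present — its section is the full 12.5×22 rectangle; After the difference (first − rest): starting from the 13.5×16.5 cube, the 12.5×22 cube at (-2.5, 6.5) partially overlaps it — only the 100.00 mm² overlap (of its 275.00 mm²) is removed, clipping the outline — 1 connected region. The result has 1 disconnected region.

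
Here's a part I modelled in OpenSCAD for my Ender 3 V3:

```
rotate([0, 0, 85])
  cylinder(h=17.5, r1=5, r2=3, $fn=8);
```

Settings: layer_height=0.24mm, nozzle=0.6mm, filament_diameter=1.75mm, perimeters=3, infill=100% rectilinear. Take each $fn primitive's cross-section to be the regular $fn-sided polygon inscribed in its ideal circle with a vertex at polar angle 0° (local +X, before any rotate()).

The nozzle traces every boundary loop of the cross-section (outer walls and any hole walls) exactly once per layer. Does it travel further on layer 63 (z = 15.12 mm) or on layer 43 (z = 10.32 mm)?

layer 43 (z = 10.32 mm)

Layer 63 (z = 15.12): the cone (r1=5→r2=3) has section circumradius 3.272 here — a regular 8-gon (perimeter = 2·8·3.272·sin(180°/8) = 20.03 mm); (whole slice rotated 85° about Z — lengths, areas and connectivity unchanged). So its perimeter = 20.03 mm. Layer 43 (z = 10.32): the cone (r1=5→r2=3) has section circumradius 3.821 here — a regular 8-gon (perimeter = 2·8·3.821·sin(180°/8) = 23.39 mm); (rotated 85° about Z; rotation is an isometry so areas/perimeters/island counts are preserved). So its perimeter = 23.39 mm. Layer 43 is larger (23.39 vs 20.03 mm).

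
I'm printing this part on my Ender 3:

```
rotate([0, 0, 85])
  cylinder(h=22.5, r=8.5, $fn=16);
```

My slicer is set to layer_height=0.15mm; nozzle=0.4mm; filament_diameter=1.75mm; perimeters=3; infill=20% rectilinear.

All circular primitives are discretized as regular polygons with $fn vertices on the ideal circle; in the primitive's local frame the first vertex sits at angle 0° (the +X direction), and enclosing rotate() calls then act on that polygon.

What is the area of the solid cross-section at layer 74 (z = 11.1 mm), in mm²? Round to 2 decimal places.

221.19 mm²

At z = 11.1 mm: the cylinder: section is a regular 16-gon, circumradius r=8.5 (area = (16/2)·8.500²·sin(360°/16) = 221.19 mm²); (rotated 85° about Z; rotation is an isometry so areas/perimeters/island counts are preserved). Overall, the cross-section is a single solid region. Net area = 221.19 mm².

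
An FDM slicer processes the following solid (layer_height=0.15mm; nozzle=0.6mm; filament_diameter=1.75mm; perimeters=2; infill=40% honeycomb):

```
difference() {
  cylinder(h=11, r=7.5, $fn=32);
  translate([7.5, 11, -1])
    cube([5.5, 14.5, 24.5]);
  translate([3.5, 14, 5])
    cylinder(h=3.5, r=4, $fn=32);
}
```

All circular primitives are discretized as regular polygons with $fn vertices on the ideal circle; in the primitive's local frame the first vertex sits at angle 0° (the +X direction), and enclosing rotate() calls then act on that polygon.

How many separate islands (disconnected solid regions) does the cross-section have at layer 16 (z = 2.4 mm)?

At z = 2.4 mm: the r=7.5 cylinder contributes a regular 32-gon of circumradius 7.5; the cube at (7.5, 11) (footprint 5.5×14.5) is included at this height; the cylinder at (3.5, 14) is not intersected at this z (z outside [5, 8.5]); After the difference (first − rest): starting from the r=7.5 cylinder, the 5.5×14.5 cube at (7.5, 11) misses the remaining region (no effect) — 1 connected region. Overall, the cross-section is a single solid region. Island count = 1.

1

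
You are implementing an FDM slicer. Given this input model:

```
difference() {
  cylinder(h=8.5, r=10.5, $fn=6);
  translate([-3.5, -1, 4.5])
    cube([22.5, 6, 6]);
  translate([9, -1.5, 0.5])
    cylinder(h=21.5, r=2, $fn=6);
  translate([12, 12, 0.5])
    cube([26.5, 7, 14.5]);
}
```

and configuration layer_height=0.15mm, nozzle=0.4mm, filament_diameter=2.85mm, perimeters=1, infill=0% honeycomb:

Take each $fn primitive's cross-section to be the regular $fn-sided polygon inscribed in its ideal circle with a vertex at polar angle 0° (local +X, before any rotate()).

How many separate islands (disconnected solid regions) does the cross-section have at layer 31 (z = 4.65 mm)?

1

At z = 4.65 mm: the r=10.5 cylinder contributes a regular 6-gon of circumradius 10.5; the 22.5×6 cube at (-3.5, -1) contributes its full rectangle; the r=2 cylinder at (9, -1.5) gives a regular 6-gon of circumradius 2 (constant along its height); the 26.5×7 cube at (12, 12) contributes its full rectangle; After the difference (first − rest): starting from the r=10.5 cylinder, the 22.5×6 cube at (-3.5, -1) partially overlaps it — only the 76.49 mm² overlap (of its 135.00 mm²) is removed, clipping the outline; the r=2 cylinder at (9, -1.5) partially overlaps it — only the 4.15 mm² overlap (of its 10.39 mm²) is removed, clipping the outline; the 26.5×7 cube at (12, 12) misses the remaining region (no effect) — 1 connected region. Overall, the cross-section is a single solid region. Island count = 1.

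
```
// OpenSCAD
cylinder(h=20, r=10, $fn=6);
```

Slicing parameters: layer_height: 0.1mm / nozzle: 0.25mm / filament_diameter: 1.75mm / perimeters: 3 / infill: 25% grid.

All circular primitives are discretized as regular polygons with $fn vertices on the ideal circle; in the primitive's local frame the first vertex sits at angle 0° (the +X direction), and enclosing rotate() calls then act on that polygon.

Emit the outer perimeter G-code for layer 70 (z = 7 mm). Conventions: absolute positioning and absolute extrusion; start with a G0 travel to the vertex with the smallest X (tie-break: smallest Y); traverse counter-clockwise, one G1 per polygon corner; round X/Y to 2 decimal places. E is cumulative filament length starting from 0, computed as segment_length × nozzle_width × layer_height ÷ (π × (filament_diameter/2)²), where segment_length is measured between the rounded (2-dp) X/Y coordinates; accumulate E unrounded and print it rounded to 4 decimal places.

G0 X-10.00 Y0.00 Z7.00
G1 X-5.00 Y-8.66 E0.1039
G1 X5.00 Y-8.66 E0.2079
G1 X10.00 Y0.00 E0.3118
G1 X5.00 Y8.66 E0.4157
G1 X-5.00 Y8.66 E0.5197
G1 X-10.00 Y0.00 E0.6236

At z = 7 mm: the r=10 cylinder contributes a regular 6-gon of circumradius 10. The outline is a single polygon with 6 vertices. Extrusion per mm of travel: 0.25 × 0.1 / (π × 0.875²) = 0.010394. Accumulating E over each segment gives final E = 0.6236.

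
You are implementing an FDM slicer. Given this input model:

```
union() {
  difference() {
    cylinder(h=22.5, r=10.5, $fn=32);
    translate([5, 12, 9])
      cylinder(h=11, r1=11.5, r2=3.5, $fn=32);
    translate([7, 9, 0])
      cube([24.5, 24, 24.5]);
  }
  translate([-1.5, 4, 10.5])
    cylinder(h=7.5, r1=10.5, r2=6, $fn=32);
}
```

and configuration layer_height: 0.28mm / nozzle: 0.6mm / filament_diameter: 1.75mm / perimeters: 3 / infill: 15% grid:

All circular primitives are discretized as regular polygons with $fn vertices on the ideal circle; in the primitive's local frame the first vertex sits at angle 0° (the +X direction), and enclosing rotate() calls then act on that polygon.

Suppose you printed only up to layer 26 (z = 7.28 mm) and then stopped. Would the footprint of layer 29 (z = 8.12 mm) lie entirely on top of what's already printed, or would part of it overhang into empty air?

entirely on top

Compare the two slices. At z = 7.28: the r=10.5 cylinder contributes a regular 32-gon of circumradius 10.5 (area = (32/2)·10.500²·sin(360°/32) = 344.14 mm²); the cone at (5, 12) does not reach this height (z outside [9, 20]); the cube at (7, 9) is present — its section is the full 24.5×24 rectangle (area 588.00 mm²); Subtracting the remaining from the first: starting from the r=10.5 cylinder (344.14 mm²), the 24.5×24 cube at (7, 9) misses the remaining region (no effect) — area = 344.14 mm²; the cone at (-1.5, 4) is not intersected at this z (z outside [10.5, 18]); Taking the union: only the result so far is present, so the union is just that shape — area = 344.14 mm². At z = 8.12: the r=10.5 cylinder contributes a regular 32-gon of circumradius 10.5 (area = (32/2)·10.500²·sin(360°/32) = 344.14 mm²); the cone at (5, 12) does not reach this height (z outside [9, 20]); the cube at (7, 9) (footprint 24.5×24) is included at this height (area 588.00 mm²); Taking the first minus the rest: starting from the r=10.5 cylinder (344.14 mm²), the 24.5×24 cube at (7, 9) misses the remaining region (no effect) — area = 344.14 mm²; the cone at (-1.5, 4) does not reach this height (z outside [10.5, 18]); Merging all regions: only that combined region is present, so the union is just that shape — area = 344.14 mm². Checking containment: the cross-section at z = 8.12 is a subset of the cross-section at z = 7.28.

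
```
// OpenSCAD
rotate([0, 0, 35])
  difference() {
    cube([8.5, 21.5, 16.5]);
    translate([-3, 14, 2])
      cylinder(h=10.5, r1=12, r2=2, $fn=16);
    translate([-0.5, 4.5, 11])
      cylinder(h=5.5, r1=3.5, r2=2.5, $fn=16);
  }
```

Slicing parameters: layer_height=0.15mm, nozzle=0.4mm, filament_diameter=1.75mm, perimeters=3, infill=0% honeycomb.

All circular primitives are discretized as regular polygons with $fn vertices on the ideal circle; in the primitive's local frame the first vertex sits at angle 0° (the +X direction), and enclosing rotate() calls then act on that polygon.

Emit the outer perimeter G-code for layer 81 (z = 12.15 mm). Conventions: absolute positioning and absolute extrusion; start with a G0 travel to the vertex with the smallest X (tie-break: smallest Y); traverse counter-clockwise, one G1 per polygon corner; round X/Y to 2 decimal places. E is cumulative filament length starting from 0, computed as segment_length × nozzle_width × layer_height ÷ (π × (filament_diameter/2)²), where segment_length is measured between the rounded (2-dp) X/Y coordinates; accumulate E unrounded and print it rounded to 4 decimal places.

At z = 12.15 mm: the cube (footprint 8.5×21.5) is included at this height; the cone at (-3, 14): at t=0.967 of its height the radius interpolates to r₁+(r₂−r₁)t = 2.333, giving a regular 16-gon of that circumradius; the cone at (-0.5, 4.5) (r1=3.5→r2=2.5) has section circumradius 3.291 here — a regular 16-gon; After the difference (first − rest): starting from the 8.5×21.5 cube, the cone at (-3, 14) misses the remaining region (no effect); the cone at (-0.5, 4.5) partially overlaps it — only the 13.34 mm² overlap (of its 33.16 mm²) is removed, clipping the outline — 1 connected region; (whole slice rotated 35° about Z — lengths, areas and connectivity unchanged). The outline is a single polygon with 13 vertices. Extrusion per mm of travel: 0.4 × 0.15 / (π × 0.875²) = 0.024945. Accumulating E over each segment gives final E = 1.5681.

G0 X-12.33 Y17.61 Z12.15
G1 X-4.41 Y6.30 E0.3444
G1 X-3.70 Y6.61 E0.3638
G1 X-2.42 Y6.64 E0.3957
G1 X-1.22 Y6.17 E0.4278
G1 X-0.29 Y5.29 E0.4598
G1 X0.22 Y4.11 E0.4918
G1 X0.25 Y2.83 E0.5238
G1 X-0.22 Y1.63 E0.5559
G1 X-0.75 Y1.07 E0.5752
G1 X0.00 Y0.00 E0.6078
G1 X6.96 Y4.88 E0.8198
G1 X-5.37 Y22.49 E1.3561
G1 X-12.33 Y17.61 E1.5681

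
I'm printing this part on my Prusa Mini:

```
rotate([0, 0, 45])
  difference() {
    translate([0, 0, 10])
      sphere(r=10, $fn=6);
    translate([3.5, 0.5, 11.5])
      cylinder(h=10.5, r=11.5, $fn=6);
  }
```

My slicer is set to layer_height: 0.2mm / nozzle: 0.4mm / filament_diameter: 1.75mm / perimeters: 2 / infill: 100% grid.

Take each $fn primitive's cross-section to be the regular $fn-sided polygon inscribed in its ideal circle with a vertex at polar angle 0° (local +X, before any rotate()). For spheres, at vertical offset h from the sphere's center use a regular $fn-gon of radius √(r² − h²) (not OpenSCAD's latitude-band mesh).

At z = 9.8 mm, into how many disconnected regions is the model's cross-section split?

1

At z = 9.8 mm: the sphere: section is a regular 6-gon, circumradius = √(r²−h²) = √(10²−0.2²) = 9.998; the cylinder at (3.5, 0.5) is not intersected at this z (z outside [11.5, 22]); Subtracting the remaining from the first: none of the subtracted shapes is present at this height, so the r=10 sphere is unchanged — 1 connected region; (whole slice rotated 45° about Z — lengths, areas and connectivity unchanged). The result has 1 disconnected region.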